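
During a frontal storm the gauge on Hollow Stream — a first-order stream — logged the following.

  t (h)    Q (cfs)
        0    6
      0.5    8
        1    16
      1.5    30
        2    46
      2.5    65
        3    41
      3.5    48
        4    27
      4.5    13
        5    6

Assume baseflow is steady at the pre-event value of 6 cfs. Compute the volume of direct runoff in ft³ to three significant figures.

V ≈ 4.32 × 10^5 ft³

Direct-runoff ordinates (Q − Q_b): 0.0, 2.0, 10.0, 24.0, 40.0, 59.0, 35.0, 42.0, 21.0, 7.0, 0.0 cfs.
ΣQ_DR = 240.0 cfs.
With Δt = 0.5 h = 1800 s, V = ΣQ_DR · Δt = 240.0 × 1800 = 4.32 × 10^5 ft³.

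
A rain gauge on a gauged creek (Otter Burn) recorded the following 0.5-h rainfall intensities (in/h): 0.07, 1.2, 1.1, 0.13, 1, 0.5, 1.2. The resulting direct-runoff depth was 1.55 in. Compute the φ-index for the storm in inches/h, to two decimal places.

Only the 5 blocks with intensity above φ contribute runoff: 1.2, 1.1, 1, 0.5, 1.2 in/h.
Σ(I−φ)·Δt = d  ⇒  (1.2+1.1+1+0.5+1.2 − 5φ)·0.5 = 1.55
φ = (5.000 − 1.55/0.5) / 5 = 0.38 in/h.

φ ≈ 0.38 in/h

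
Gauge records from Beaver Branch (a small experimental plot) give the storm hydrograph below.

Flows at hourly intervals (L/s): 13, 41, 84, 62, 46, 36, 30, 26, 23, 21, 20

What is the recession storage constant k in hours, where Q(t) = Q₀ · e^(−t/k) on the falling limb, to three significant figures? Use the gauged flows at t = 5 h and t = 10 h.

On the falling limb, Q drops from 36 to 20 L/s between t = 5 h and t = 10 h (Δt = 5 h).
k = −Δt / ln(Q₂/Q₁) = −5 / ln(20/36) = 8.51 h.

k ≈ 8.51 h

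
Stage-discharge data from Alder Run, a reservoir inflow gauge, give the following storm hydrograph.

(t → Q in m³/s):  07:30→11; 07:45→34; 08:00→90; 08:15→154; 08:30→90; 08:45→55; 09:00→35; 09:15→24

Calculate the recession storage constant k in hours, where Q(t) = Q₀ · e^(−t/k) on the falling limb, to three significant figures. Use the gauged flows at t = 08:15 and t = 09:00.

k ≈ 0.506 h

On the falling limb, Q drops from 154 to 35 m³/s between t = 08:15 and t = 09:00 (Δt = 0.75 h).
k = −Δt / ln(Q₂/Q₁) = −0.75 / ln(35/154) = 0.506 h.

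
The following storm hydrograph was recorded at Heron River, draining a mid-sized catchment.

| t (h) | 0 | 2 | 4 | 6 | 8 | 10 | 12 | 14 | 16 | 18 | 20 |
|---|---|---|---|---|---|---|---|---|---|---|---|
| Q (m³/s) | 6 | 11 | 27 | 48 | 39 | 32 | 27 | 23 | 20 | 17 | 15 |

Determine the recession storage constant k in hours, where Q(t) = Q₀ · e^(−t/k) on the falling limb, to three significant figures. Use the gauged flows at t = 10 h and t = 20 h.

On the falling limb, Q drops from 32 to 15 m³/s between t = 10 h and t = 20 h (Δt = 10 h).
k = −Δt / ln(Q₂/Q₁) = −10 / ln(15/32) = 13.2 h.

k ≈ 13.2 h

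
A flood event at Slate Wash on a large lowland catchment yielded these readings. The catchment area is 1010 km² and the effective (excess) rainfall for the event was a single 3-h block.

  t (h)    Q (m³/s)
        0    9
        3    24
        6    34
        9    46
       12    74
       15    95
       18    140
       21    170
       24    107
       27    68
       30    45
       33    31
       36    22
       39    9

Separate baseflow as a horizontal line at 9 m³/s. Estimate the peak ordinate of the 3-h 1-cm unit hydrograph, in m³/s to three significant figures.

U_p ≈ 201 m³/s

Direct runoff: 0.0, 15.0, 25.0, 37.0, 65.0, 86.0, 131.0, 161.0, 98.0, 59.0, 36.0, 22.0, 13.0, 0.0 m³/s; ΣQ_DR = 748.0 m³/s, peak = 161.0 m³/s.
Runoff depth d = ΣQ_DR·Δt / A = 748.0 × 10800 / (1010 km²) = 7.998 mm.
The 1-cm UH is the DRH scaled by (10 mm)/d, so U_p = 161.0 × 10/7.998 = 201 m³/s.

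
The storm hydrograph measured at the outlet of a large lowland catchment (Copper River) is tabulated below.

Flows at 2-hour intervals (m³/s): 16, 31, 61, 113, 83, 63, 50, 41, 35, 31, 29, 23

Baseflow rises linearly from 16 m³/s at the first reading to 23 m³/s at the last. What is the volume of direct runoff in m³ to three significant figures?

Direct-runoff ordinates (Q − Q_b): 0.00, 14.36, 43.73, 95.09, 64.45, 43.82, 30.18, 20.55, 13.91, 9.27, 6.64, 0.00 m³/s.
ΣQ_DR = 342.0 m³/s.
With Δt = 2 h = 7200 s, V = ΣQ_DR · Δt = 342.0 × 7200 = 2.46 × 10^6 m³.

V ≈ 2.46 × 10^6 m³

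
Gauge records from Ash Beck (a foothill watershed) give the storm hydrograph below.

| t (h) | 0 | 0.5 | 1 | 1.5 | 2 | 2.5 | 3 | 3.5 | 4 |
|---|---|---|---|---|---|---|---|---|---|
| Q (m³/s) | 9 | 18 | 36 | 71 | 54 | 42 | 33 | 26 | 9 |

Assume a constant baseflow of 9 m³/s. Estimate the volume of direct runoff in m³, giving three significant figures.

Direct-runoff ordinates (Q − Q_b): 0.0, 9.0, 27.0, 62.0, 45.0, 33.0, 24.0, 17.0, 0.0 m³/s.
ΣQ_DR = 217.0 m³/s.
With Δt = 0.5 h = 1800 s, V = ΣQ_DR · Δt = 217.0 × 1800 = 3.91 × 10^5 m³.

V ≈ 3.91 × 10^5 m³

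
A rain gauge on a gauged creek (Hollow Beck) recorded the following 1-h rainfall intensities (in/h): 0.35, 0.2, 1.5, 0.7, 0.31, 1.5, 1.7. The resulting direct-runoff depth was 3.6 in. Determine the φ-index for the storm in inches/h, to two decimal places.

φ ≈ 0.45 in/h

Only the 4 blocks with intensity above φ contribute runoff: 1.5, 0.7, 1.5, 1.7 in/h.
Σ(I−φ)·Δt = d  ⇒  (1.5+0.7+1.5+1.7 − 4φ)·1 = 3.6
φ = (5.400 − 3.6/1) / 4 = 0.45 in/h.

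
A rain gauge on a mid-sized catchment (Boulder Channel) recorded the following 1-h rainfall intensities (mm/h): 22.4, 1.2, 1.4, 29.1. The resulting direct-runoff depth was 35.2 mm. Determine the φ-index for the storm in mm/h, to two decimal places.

Only the 2 blocks with intensity above φ contribute runoff: 22.4, 29.1 mm/h.
Σ(I−φ)·Δt = d  ⇒  (22.4+29.1 − 2φ)·1 = 35.2
φ = (51.50 − 35.2/1) / 2 = 8.15 mm/h.

φ ≈ 8.15 mm/h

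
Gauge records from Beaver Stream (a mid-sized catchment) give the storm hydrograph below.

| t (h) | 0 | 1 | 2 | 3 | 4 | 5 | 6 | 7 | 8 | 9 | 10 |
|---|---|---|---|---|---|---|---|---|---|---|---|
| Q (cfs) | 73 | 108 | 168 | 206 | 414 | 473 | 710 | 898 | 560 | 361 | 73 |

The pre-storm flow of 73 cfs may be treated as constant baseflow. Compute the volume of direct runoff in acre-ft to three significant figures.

Direct-runoff ordinates (Q − Q_b): 0.0, 35.0, 95.0, 133.0, 341.0, 400.0, 637.0, 825.0, 487.0, 288.0, 0.0 cfs.
ΣQ_DR = 3241 cfs.
With Δt = 1 h = 3600 s, V = ΣQ_DR · Δt = 3241 × 3600 = 1.17 × 10^7 ft³ = 268 acre-ft.

V ≈ 268 acre-ft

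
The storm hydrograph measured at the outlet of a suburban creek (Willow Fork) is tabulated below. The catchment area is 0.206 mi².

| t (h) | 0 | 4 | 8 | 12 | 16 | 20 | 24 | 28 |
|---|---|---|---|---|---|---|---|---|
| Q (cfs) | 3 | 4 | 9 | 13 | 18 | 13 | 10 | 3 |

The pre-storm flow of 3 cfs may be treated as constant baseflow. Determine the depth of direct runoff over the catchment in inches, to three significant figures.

Direct runoff: 0.0, 1.0, 6.0, 10.0, 15.0, 10.0, 7.0, 0.0 cfs; ΣQ_DR = 49.00 cfs.
V = ΣQ_DR · Δt = 49.00 × 14400 s = 7.056 × 10^5 ft³.
Over A = 0.206 mi², depth = V / A = 1.47 in.

d ≈ 1.47 in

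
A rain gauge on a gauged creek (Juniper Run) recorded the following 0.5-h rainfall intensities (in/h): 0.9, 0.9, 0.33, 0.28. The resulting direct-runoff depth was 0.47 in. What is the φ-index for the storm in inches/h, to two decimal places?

Only the 2 blocks with intensity above φ contribute runoff: 0.9, 0.9 in/h.
Σ(I−φ)·Δt = d  ⇒  (0.9+0.9 − 2φ)·0.5 = 0.47
φ = (1.800 − 0.47/0.5) / 2 = 0.43 in/h.

φ ≈ 0.43 in/h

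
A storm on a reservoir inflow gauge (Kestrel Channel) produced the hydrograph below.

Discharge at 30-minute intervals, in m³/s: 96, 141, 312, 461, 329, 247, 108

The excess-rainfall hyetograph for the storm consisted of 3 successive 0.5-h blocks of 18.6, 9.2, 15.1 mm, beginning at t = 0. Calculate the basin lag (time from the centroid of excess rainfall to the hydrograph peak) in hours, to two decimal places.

Centroid of excess rainfall: t_c = Σ P_i·t̄_i / ΣP_i = 0.7092 h (block centres at 0.25, 0.75, 1.25 h).
Hydrograph peak occurs at t = 1.5 h, so basin lag t_L = 1.5 − 0.7092 = 0.79 h.

t_L ≈ 0.79 h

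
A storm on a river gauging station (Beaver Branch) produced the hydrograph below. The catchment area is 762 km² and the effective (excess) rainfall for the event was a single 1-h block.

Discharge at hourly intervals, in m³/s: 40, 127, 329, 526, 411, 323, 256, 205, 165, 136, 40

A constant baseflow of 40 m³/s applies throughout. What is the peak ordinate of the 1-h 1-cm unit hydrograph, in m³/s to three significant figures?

Direct runoff: 0.0, 87.0, 289.0, 486.0, 371.0, 283.0, 216.0, 165.0, 125.0, 96.0, 0.0 m³/s; ΣQ_DR = 2118 m³/s, peak = 486.0 m³/s.
Runoff depth d = ΣQ_DR·Δt / A = 2118 × 3600 / (762 km²) = 10.01 mm.
The 1-cm UH is the DRH scaled by (10 mm)/d, so U_p = 486.0 × 10/10.01 = 486 m³/s.

U_p ≈ 486 m³/s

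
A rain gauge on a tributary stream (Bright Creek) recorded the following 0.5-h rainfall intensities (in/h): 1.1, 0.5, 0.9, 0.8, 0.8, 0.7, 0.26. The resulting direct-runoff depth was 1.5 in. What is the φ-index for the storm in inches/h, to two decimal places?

φ ≈ 0.30 in/h

Only the 6 blocks with intensity above φ contribute runoff: 1.1, 0.5, 0.9, 0.8, 0.8, 0.7 in/h.
Σ(I−φ)·Δt = d  ⇒  (1.1+0.5+0.9+0.8+0.8+0.7 − 6φ)·0.5 = 1.5
φ = (4.800 − 1.5/0.5) / 6 = 0.30 in/h.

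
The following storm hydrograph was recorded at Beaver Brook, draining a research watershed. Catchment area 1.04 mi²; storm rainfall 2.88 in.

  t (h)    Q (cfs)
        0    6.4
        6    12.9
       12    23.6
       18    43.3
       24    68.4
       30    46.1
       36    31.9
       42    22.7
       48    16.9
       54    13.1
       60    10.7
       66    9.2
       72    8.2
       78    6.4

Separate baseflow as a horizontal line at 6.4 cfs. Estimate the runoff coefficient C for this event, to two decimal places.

ΣQ_DR = 230.2 cfs; V = ΣQ_DR·Δt = 4.972 × 10^6 ft³.
Runoff depth d = V / A = 2.058 in.
C = d / P = 2.058 / 2.88 = 0.71.

C ≈ 0.71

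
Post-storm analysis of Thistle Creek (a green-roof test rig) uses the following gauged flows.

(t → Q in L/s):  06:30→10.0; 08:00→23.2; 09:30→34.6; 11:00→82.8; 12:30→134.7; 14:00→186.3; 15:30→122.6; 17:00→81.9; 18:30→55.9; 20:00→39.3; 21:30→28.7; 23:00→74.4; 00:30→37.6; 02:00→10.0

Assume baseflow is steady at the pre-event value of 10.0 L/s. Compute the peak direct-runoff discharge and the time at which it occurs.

Q_p = 176.3 L/s at t = 14:00

Subtracting baseflow gives direct-runoff ordinates: 0.0, 13.2, 24.6, 72.8, 124.7, 176.3, 112.6, 71.9, 45.9, 29.3, 18.7, 64.4, 27.6, 0.0 L/s.
The maximum is 176.3 L/s, occurring at the reading for t = 14:00.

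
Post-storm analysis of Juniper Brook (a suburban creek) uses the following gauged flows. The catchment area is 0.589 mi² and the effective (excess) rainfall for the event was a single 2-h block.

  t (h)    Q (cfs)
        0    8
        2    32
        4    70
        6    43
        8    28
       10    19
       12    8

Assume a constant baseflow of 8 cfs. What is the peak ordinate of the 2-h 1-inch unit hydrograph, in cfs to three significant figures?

U_p ≈ 77.5 cfs

Direct runoff: 0.0, 24.0, 62.0, 35.0, 20.0, 11.0, 0.0 cfs; ΣQ_DR = 152.0 cfs, peak = 62.0 cfs.
Runoff depth d = ΣQ_DR·Δt / A = 152.0 × 7200 / (0.589 mi²) = 0.7998 in.
The 1-inch UH is the DRH scaled by (1 in)/d, so U_p = 62.0 × 1/0.7998 = 77.5 cfs.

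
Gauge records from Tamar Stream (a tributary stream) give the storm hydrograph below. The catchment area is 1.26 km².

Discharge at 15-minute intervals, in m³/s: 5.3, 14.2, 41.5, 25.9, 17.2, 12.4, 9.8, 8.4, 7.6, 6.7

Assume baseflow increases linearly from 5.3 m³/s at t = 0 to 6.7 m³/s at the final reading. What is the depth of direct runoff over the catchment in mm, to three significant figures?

Direct runoff: 0.00, 8.74, 35.89, 20.13, 11.28, 6.32, 3.57, 2.01, 1.06, 0.00 m³/s; ΣQ_DR = 89.00 m³/s.
V = ΣQ_DR · Δt = 89.00 × 900 s = 80100 m³.
Over A = 1.26 km², depth = V / A = 63.6 mm.

d ≈ 63.6 mm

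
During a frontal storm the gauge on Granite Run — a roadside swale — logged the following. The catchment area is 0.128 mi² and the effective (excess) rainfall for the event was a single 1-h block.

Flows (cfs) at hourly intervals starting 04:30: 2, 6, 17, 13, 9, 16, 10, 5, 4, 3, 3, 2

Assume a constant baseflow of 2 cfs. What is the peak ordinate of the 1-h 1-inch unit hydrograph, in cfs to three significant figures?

U_p ≈ 18.8 cfs

Direct runoff: 0.0, 4.0, 15.0, 11.0, 7.0, 14.0, 8.0, 3.0, 2.0, 1.0, 1.0, 0.0 cfs; ΣQ_DR = 66.00 cfs, peak = 15.0 cfs.
Runoff depth d = ΣQ_DR·Δt / A = 66.00 × 3600 / (0.128 mi²) = 0.7990 in.
The 1-inch UH is the DRH scaled by (1 in)/d, so U_p = 15.0 × 1/0.7990 = 18.8 cfs.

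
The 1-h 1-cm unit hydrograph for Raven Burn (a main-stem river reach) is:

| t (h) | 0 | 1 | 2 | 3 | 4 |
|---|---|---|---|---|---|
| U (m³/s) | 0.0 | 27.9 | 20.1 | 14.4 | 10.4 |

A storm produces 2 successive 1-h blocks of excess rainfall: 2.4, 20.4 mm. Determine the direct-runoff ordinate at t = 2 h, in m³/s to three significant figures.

By discrete convolution, Q_j = Σ (P_i / 10 mm) · U_{j−i}.
At t = 2 h (j=2): Q = (2.4/10)·20.1 + (20.4/10)·27.9 = 61.7 m³/s.

Q ≈ 61.7 m³/s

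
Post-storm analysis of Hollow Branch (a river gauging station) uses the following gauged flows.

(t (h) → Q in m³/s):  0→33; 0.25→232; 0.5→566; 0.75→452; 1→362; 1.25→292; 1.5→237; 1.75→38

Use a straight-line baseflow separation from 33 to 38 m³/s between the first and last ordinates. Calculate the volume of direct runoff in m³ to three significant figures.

Direct-runoff ordinates (Q − Q_b): 0.00, 198.29, 531.57, 416.86, 326.14, 255.43, 199.71, 0.00 m³/s.
ΣQ_DR = 1928 m³/s.
With Δt = 0.25 h = 900 s, V = ΣQ_DR · Δt = 1928 × 900 = 1.74 × 10^6 m³.

V ≈ 1.74 × 10^6 m³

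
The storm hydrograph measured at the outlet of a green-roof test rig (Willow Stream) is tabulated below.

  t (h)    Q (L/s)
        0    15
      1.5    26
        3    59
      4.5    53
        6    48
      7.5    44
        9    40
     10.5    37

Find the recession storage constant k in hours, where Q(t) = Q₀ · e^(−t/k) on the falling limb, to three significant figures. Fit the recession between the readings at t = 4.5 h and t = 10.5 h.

k ≈ 16.7 h

On the falling limb, Q drops from 53 to 37 L/s between t = 4.5 h and t = 10.5 h (Δt = 6 h).
k = −Δt / ln(Q₂/Q₁) = −6 / ln(37/53) = 16.7 h.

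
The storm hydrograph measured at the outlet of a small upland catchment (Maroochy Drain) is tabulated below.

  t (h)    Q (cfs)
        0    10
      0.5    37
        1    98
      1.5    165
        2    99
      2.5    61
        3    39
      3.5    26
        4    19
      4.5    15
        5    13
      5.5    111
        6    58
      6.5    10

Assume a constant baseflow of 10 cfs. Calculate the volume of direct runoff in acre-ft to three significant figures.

Direct-runoff ordinates (Q − Q_b): 0.0, 27.0, 88.0, 155.0, 89.0, 51.0, 29.0, 16.0, 9.0, 5.0, 3.0, 101.0, 48.0, 0.0 cfs.
ΣQ_DR = 621.0 cfs.
With Δt = 0.5 h = 1800 s, V = ΣQ_DR · Δt = 621.0 × 1800 = 1.12 × 10^6 ft³ = 25.7 acre-ft.

V ≈ 25.7 acre-ft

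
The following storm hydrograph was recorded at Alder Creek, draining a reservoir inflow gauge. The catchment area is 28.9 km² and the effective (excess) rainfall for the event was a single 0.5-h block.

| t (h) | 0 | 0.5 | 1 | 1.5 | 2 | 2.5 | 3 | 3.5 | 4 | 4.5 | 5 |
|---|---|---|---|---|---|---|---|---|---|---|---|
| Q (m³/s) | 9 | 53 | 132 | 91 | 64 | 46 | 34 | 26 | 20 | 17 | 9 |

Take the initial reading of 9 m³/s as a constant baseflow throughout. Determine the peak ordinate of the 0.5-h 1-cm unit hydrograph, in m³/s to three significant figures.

Direct runoff: 0.0, 44.0, 123.0, 82.0, 55.0, 37.0, 25.0, 17.0, 11.0, 8.0, 0.0 m³/s; ΣQ_DR = 402.0 m³/s, peak = 123.0 m³/s.
Runoff depth d = ΣQ_DR·Δt / A = 402.0 × 1800 / (28.9 km²) = 25.04 mm.
The 1-cm UH is the DRH scaled by (10 mm)/d, so U_p = 123.0 × 10/25.04 = 49.1 m³/s.

U_p ≈ 49.1 m³/s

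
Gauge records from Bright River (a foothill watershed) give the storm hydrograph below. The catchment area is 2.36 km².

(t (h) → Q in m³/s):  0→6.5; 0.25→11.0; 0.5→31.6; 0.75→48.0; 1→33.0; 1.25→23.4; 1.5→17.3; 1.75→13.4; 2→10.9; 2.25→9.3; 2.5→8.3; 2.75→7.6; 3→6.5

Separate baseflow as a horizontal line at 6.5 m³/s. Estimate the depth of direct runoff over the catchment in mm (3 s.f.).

Direct runoff: 0.0, 4.5, 25.1, 41.5, 26.5, 16.9, 10.8, 6.9, 4.4, 2.8, 1.8, 1.1, 0.0 m³/s; ΣQ_DR = 142.3 m³/s.
V = ΣQ_DR · Δt = 142.3 × 900 s = 1.281 × 10^5 m³.
Over A = 2.36 km², depth = V / A = 54.3 mm.

d ≈ 54.3 mm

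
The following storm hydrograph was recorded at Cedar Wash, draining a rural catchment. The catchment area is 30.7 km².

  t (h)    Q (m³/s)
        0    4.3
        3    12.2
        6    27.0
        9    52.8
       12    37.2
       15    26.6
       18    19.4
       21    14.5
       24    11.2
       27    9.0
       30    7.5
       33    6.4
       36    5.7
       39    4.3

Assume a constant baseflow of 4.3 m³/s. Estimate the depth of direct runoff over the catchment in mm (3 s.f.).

Direct runoff: 0.0, 7.9, 22.7, 48.5, 32.9, 22.3, 15.1, 10.2, 6.9, 4.7, 3.2, 2.1, 1.4, 0.0 m³/s; ΣQ_DR = 177.9 m³/s.
V = ΣQ_DR · Δt = 177.9 × 10800 s = 1.921 × 10^6 m³.
Over A = 30.7 km², depth = V / A = 62.6 mm.

d ≈ 62.6 mm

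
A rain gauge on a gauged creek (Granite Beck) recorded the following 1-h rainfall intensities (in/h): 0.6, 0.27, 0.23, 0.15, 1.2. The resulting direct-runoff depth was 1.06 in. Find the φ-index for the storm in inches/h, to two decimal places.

φ ≈ 0.37 in/h

Only the 2 blocks with intensity above φ contribute runoff: 0.6, 1.2 in/h.
Σ(I−φ)·Δt = d  ⇒  (0.6+1.2 − 2φ)·1 = 1.06
φ = (1.800 − 1.06/1) / 2 = 0.37 in/h.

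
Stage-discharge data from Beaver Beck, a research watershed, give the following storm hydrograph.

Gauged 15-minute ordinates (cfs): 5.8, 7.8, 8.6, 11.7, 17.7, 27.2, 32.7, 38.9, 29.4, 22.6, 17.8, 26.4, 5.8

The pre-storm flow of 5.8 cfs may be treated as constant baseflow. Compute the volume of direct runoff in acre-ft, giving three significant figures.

Direct-runoff ordinates (Q − Q_b): 0.0, 2.0, 2.8, 5.9, 11.9, 21.4, 26.9, 33.1, 23.6, 16.8, 12.0, 20.6, 0.0 cfs.
ΣQ_DR = 177.0 cfs.
With Δt = 0.25 h = 900 s, V = ΣQ_DR · Δt = 177.0 × 900 = 1.59 × 10^5 ft³ = 3.66 acre-ft.

V ≈ 3.66 acre-ft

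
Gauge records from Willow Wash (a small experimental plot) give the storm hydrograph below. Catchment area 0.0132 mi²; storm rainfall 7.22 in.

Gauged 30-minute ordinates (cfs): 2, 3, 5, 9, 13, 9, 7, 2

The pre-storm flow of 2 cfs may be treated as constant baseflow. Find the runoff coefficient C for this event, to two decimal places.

ΣQ_DR = 34.00 cfs; V = ΣQ_DR·Δt = 61200 ft³.
Runoff depth d = V / A = 1.996 in.
C = d / P = 1.996 / 7.22 = 0.28.

C ≈ 0.28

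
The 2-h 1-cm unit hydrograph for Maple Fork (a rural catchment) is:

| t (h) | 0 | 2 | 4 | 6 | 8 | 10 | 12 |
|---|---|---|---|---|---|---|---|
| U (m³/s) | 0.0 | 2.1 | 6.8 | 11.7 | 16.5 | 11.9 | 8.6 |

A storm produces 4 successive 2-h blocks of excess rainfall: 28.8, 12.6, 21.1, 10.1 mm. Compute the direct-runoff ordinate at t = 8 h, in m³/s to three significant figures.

By discrete convolution, Q_j = Σ (P_i / 10 mm) · U_{j−i}.
At t = 8 h (j=4): Q = (28.8/10)·16.5 + (12.6/10)·11.7 + (21.1/10)·6.8 + (10.1/10)·2.1 = 78.7 m³/s.

Q ≈ 78.7 m³/s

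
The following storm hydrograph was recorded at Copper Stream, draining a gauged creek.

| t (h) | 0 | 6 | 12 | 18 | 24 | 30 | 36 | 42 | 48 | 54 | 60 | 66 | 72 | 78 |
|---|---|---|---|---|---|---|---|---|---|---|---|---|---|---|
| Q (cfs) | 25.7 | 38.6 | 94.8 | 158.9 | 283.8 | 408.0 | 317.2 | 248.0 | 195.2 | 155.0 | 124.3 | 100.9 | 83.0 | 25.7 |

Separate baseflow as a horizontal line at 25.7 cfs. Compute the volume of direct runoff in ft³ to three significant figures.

Direct-runoff ordinates (Q − Q_b): 0.0, 12.9, 69.1, 133.2, 258.1, 382.3, 291.5, 222.3, 169.5, 129.3, 98.6, 75.2, 57.3, 0.0 cfs.
ΣQ_DR = 1899 cfs.
With Δt = 6 h = 21600 s, V = ΣQ_DR · Δt = 1899 × 21600 = 4.10 × 10^7 ft³.

V ≈ 4.10 × 10^7 ft³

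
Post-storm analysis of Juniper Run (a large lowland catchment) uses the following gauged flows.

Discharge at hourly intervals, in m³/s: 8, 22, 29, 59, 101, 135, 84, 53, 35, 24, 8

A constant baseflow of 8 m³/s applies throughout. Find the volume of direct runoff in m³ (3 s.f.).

Direct-runoff ordinates (Q − Q_b): 0.0, 14.0, 21.0, 51.0, 93.0, 127.0, 76.0, 45.0, 27.0, 16.0, 0.0 m³/s.
ΣQ_DR = 470.0 m³/s.
With Δt = 1 h = 3600 s, V = ΣQ_DR · Δt = 470.0 × 3600 = 1.69 × 10^6 m³.

V ≈ 1.69 × 10^6 m³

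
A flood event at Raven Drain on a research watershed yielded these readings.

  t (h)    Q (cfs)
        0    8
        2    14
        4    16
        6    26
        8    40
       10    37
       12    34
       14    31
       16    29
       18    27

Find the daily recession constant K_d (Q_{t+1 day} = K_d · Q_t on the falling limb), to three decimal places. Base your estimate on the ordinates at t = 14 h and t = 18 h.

Between t = 14 h and t = 18 h the flow falls from 31 to 27 cfs over 2×2 h = 4 h.
Per-interval ratio K = (27/31)^(1/2) = 0.9333; K_d = K^(24/2) = 0.437.

K_d ≈ 0.437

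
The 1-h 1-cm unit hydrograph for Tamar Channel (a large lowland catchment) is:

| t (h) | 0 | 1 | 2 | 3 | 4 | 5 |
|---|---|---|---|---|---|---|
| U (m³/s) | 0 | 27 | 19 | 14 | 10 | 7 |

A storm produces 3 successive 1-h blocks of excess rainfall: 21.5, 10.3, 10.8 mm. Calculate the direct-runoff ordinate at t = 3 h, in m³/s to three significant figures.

By discrete convolution, Q_j = Σ (P_i / 10 mm) · U_{j−i}.
At t = 3 h (j=3): Q = (21.5/10)·14 + (10.3/10)·19 + (10.8/10)·27 = 78.8 m³/s.

Q ≈ 78.8 m³/s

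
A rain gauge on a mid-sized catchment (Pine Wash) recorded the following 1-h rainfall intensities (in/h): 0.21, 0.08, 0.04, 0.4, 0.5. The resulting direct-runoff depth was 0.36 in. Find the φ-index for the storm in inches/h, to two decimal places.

φ ≈ 0.27 in/h

Only the 2 blocks with intensity above φ contribute runoff: 0.4, 0.5 in/h.
Σ(I−φ)·Δt = d  ⇒  (0.4+0.5 − 2φ)·1 = 0.36
φ = (0.9000 − 0.36/1) / 2 = 0.27 in/h.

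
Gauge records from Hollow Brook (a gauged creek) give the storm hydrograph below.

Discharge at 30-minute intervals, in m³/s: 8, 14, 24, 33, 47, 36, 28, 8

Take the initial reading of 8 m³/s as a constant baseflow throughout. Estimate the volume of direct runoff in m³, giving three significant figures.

Direct-runoff ordinates (Q − Q_b): 0.0, 6.0, 16.0, 25.0, 39.0, 28.0, 20.0, 0.0 m³/s.
ΣQ_DR = 134.0 m³/s.
With Δt = 0.5 h = 1800 s, V = ΣQ_DR · Δt = 134.0 × 1800 = 2.41 × 10^5 m³.

V ≈ 2.41 × 10^5 m³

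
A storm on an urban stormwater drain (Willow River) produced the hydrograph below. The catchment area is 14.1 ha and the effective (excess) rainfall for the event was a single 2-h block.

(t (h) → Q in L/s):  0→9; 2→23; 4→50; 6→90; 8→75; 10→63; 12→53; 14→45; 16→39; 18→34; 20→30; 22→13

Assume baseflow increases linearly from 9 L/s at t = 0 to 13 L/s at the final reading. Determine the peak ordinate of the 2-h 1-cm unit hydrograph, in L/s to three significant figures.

Direct runoff: 0.00, 13.64, 40.27, 79.91, 64.55, 52.18, 41.82, 33.45, 27.09, 21.73, 17.36, 0.00 L/s; ΣQ_DR = 392.0 L/s, peak = 79.91 L/s.
Runoff depth d = ΣQ_DR·Δt / A = 392.0 × 7200 / (14.1 ha) = 20.02 mm.
The 1-cm UH is the DRH scaled by (10 mm)/d, so U_p = 79.91 × 10/20.02 = 39.9 L/s.

U_p ≈ 39.9 L/s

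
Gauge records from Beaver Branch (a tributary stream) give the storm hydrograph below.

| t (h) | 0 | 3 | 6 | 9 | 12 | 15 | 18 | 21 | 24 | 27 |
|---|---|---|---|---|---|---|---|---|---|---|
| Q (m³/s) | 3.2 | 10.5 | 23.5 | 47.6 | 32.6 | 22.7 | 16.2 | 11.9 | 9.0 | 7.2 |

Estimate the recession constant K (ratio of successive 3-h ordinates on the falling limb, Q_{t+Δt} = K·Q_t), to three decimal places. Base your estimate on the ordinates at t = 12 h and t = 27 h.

K ≈ 0.739

Using the recession-limb readings at t = 12 h and t = 27 h: Q falls from 32.6 to 7.2 m³/s over 5 intervals.
K = (Q₂/Q₁)^(1/5) = (7.2/32.6)^(1/5) = 0.739.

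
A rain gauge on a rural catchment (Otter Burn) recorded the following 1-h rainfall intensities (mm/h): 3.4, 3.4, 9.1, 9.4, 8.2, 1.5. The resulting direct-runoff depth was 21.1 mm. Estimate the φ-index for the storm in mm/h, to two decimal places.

φ ≈ 2.48 mm/h

Only the 5 blocks with intensity above φ contribute runoff: 3.4, 3.4, 9.1, 9.4, 8.2 mm/h.
Σ(I−φ)·Δt = d  ⇒  (3.4+3.4+9.1+9.4+8.2 − 5φ)·1 = 21.1
φ = (33.50 − 21.1/1) / 5 = 2.48 mm/h.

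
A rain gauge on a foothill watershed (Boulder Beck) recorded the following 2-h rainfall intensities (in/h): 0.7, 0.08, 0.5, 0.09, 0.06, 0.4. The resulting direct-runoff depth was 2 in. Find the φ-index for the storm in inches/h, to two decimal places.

φ ≈ 0.20 in/h

Only the 3 blocks with intensity above φ contribute runoff: 0.7, 0.5, 0.4 in/h.
Σ(I−φ)·Δt = d  ⇒  (0.7+0.5+0.4 − 3φ)·2 = 2
φ = (1.600 − 2/2) / 3 = 0.20 in/h.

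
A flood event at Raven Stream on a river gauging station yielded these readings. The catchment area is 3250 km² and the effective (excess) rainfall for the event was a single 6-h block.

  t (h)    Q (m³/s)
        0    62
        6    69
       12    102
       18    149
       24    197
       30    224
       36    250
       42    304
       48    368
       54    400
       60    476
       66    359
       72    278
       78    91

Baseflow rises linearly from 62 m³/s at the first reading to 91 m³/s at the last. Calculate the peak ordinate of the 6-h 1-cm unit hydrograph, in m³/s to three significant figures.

U_p ≈ 261 m³/s

Direct runoff: 0.00, 4.77, 35.54, 80.31, 126.08, 150.85, 174.62, 226.38, 288.15, 317.92, 391.69, 272.46, 189.23, 0.00 m³/s; ΣQ_DR = 2258 m³/s, peak = 391.69 m³/s.
Runoff depth d = ΣQ_DR·Δt / A = 2258 × 21600 / (3250 km²) = 15.01 mm.
The 1-cm UH is the DRH scaled by (10 mm)/d, so U_p = 391.69 × 10/15.01 = 261 m³/s.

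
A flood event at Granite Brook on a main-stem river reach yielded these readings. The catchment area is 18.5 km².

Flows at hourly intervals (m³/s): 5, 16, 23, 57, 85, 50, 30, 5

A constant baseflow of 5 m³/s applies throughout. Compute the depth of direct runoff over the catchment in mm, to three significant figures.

d ≈ 45.0 mm

Direct runoff: 0.0, 11.0, 18.0, 52.0, 80.0, 45.0, 25.0, 0.0 m³/s; ΣQ_DR = 231.0 m³/s.
V = ΣQ_DR · Δt = 231.0 × 3600 s = 8.316 × 10^5 m³.
Over A = 18.5 km², depth = V / A = 45.0 mm.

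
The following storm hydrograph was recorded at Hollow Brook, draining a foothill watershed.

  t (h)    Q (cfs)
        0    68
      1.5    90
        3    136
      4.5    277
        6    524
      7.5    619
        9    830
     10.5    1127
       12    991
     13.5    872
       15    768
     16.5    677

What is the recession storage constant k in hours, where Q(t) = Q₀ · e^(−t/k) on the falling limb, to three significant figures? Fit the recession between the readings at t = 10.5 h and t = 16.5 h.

k ≈ 11.8 h

On the falling limb, Q drops from 1127 to 677 cfs between t = 10.5 h and t = 16.5 h (Δt = 6 h).
k = −Δt / ln(Q₂/Q₁) = −6 / ln(677/1127) = 11.8 h.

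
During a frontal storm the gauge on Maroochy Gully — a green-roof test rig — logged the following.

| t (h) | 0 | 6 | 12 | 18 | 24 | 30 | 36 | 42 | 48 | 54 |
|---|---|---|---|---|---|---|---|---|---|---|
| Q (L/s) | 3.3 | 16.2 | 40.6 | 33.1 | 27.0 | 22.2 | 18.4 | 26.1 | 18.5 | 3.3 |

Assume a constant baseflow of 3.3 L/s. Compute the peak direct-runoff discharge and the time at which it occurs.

Q_p = 37.3 L/s at t = 12 h

Subtracting baseflow gives direct-runoff ordinates: 0.0, 12.9, 37.3, 29.8, 23.7, 18.9, 15.1, 22.8, 15.2, 0.0 L/s.
The maximum is 37.3 L/s, occurring at the reading for t = 12 h.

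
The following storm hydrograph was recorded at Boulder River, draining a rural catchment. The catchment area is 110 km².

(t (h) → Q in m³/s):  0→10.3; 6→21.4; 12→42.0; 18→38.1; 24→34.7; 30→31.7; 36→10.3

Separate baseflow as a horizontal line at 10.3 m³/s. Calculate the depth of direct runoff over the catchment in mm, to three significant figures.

Direct runoff: 0.0, 11.1, 31.7, 27.8, 24.4, 21.4, 0.0 m³/s; ΣQ_DR = 116.4 m³/s.
V = ΣQ_DR · Δt = 116.4 × 21600 s = 2.514 × 10^6 m³.
Over A = 110 km², depth = V / A = 22.9 mm.

d ≈ 22.9 mm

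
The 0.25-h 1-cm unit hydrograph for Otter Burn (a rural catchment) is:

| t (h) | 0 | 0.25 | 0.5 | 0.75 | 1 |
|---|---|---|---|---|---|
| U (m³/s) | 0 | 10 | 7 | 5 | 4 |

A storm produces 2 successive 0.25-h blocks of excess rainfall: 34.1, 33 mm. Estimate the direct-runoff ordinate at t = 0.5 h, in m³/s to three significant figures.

By discrete convolution, Q_j = Σ (P_i / 10 mm) · U_{j−i}.
At t = 0.5 h (j=2): Q = (34.1/10)·7 + (33/10)·10 = 56.9 m³/s.

Q ≈ 56.9 m³/s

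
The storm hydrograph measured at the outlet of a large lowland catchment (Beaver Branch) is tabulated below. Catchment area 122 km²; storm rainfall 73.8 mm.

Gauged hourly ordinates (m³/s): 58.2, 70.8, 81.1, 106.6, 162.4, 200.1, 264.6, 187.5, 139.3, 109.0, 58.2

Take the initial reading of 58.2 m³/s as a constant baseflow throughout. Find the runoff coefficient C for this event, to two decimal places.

C ≈ 0.32

ΣQ_DR = 797.6 m³/s; V = ΣQ_DR·Δt = 2.871 × 10^6 m³.
Runoff depth d = V / A = 23.54 mm.
C = d / P = 23.54 / 73.8 = 0.32.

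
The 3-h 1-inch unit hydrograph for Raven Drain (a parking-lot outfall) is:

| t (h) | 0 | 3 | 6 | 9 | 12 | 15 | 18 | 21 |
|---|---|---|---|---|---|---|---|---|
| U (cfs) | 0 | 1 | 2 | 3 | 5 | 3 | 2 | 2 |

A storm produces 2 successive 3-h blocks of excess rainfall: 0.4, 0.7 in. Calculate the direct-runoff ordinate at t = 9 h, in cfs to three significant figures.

Q ≈ 2.60 cfs

By discrete convolution, Q_j = Σ (P_i / 1 in) · U_{j−i}.
At t = 9 h (j=3): Q = (0.4/1)·3 + (0.7/1)·2 = 2.60 cfs.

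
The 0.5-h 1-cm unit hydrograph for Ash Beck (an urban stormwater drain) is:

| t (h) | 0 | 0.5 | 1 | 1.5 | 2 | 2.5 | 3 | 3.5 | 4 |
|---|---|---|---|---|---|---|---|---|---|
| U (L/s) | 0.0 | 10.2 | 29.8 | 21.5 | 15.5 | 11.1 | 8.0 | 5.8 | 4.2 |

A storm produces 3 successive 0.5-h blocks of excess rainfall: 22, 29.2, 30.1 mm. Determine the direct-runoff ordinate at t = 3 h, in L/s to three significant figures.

By discrete convolution, Q_j = Σ (P_i / 10 mm) · U_{j−i}.
At t = 3 h (j=6): Q = (22/10)·8.0 + (29.2/10)·11.1 + (30.1/10)·15.5 = 96.7 L/s.

Q ≈ 96.7 L/s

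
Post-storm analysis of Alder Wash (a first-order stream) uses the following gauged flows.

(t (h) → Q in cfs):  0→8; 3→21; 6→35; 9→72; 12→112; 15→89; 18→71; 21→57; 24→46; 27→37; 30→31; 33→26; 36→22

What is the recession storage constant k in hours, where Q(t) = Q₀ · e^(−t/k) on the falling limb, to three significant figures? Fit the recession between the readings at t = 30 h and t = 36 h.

On the falling limb, Q drops from 31 to 22 cfs between t = 30 h and t = 36 h (Δt = 6 h).
k = −Δt / ln(Q₂/Q₁) = −6 / ln(22/31) = 17.5 h.

k ≈ 17.5 h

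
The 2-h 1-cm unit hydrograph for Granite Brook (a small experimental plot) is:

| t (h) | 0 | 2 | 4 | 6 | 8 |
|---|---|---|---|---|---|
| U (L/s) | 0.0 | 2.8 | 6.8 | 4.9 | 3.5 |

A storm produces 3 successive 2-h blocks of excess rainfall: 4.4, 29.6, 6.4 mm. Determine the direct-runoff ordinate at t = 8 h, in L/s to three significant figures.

By discrete convolution, Q_j = Σ (P_i / 10 mm) · U_{j−i}.
At t = 8 h (j=4): Q = (4.4/10)·3.5 + (29.6/10)·4.9 + (6.4/10)·6.8 = 20.4 L/s.

Q ≈ 20.4 L/s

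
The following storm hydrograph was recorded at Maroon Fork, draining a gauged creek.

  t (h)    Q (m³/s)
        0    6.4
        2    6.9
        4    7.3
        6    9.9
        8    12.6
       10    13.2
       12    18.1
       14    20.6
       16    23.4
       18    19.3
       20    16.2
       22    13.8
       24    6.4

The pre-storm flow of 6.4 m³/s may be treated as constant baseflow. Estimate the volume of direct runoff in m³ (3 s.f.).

Direct-runoff ordinates (Q − Q_b): 0.0, 0.5, 0.9, 3.5, 6.2, 6.8, 11.7, 14.2, 17.0, 12.9, 9.8, 7.4, 0.0 m³/s.
ΣQ_DR = 90.90 m³/s.
With Δt = 2 h = 7200 s, V = ΣQ_DR · Δt = 90.90 × 7200 = 6.54 × 10^5 m³.

V ≈ 6.54 × 10^5 m³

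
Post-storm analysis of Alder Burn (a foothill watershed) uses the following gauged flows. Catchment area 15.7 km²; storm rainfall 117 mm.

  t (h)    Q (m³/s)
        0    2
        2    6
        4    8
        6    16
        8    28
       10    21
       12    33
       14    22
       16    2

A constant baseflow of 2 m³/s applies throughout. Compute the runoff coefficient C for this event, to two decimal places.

C ≈ 0.47

ΣQ_DR = 120.0 m³/s; V = ΣQ_DR·Δt = 8.640 × 10^5 m³.
Runoff depth d = V / A = 55.03 mm.
C = d / P = 55.03 / 117 = 0.47.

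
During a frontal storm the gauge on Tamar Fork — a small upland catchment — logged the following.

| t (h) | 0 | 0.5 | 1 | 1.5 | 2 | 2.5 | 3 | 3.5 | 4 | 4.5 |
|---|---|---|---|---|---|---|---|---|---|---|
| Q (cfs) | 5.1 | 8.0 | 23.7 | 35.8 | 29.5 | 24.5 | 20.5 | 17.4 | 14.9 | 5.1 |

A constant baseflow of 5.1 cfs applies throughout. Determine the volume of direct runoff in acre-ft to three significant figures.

V ≈ 5.52 acre-ft

Direct-runoff ordinates (Q − Q_b): 0.0, 2.9, 18.6, 30.7, 24.4, 19.4, 15.4, 12.3, 9.8, 0.0 cfs.
ΣQ_DR = 133.5 cfs.
With Δt = 0.5 h = 1800 s, V = ΣQ_DR · Δt = 133.5 × 1800 = 2.40 × 10^5 ft³ = 5.52 acre-ft.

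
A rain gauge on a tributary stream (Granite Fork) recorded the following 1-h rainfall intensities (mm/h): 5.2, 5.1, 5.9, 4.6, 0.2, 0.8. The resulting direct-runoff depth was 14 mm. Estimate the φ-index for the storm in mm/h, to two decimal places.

Only the 4 blocks with intensity above φ contribute runoff: 5.2, 5.1, 5.9, 4.6 mm/h.
Σ(I−φ)·Δt = d  ⇒  (5.2+5.1+5.9+4.6 − 4φ)·1 = 14
φ = (20.80 − 14/1) / 4 = 1.70 mm/h.

φ ≈ 1.70 mm/h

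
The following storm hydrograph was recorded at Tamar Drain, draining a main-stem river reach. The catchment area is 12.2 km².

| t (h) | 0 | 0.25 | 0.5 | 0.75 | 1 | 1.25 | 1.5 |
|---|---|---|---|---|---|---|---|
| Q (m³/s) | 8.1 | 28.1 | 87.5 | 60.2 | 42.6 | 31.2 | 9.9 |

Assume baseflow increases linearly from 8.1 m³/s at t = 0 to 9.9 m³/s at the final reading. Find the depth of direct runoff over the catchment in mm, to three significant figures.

d ≈ 15.1 mm

Direct runoff: 0.00, 19.70, 78.80, 51.20, 33.30, 21.60, 0.00 m³/s; ΣQ_DR = 204.6 m³/s.
V = ΣQ_DR · Δt = 204.6 × 900 s = 1.841 × 10^5 m³.
Over A = 12.2 km², depth = V / A = 15.1 mm.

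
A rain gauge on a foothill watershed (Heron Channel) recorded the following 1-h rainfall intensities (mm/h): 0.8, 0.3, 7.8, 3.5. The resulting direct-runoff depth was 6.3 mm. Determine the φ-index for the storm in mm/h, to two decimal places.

φ ≈ 2.50 mm/h

Only the 2 blocks with intensity above φ contribute runoff: 7.8, 3.5 mm/h.
Σ(I−φ)·Δt = d  ⇒  (7.8+3.5 − 2φ)·1 = 6.3
φ = (11.30 − 6.3/1) / 2 = 2.50 mm/h.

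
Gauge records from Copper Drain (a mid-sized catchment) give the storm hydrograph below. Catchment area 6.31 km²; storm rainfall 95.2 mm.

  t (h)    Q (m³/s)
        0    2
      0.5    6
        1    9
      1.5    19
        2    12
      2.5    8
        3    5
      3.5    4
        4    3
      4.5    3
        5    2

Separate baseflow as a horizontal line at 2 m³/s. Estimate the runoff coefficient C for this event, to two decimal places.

C ≈ 0.15

ΣQ_DR = 51.00 m³/s; V = ΣQ_DR·Δt = 91800 m³.
Runoff depth d = V / A = 14.55 mm.
C = d / P = 14.55 / 95.2 = 0.15.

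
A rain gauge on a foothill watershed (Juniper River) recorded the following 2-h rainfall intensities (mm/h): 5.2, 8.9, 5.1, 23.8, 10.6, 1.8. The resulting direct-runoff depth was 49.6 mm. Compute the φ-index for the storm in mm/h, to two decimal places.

φ ≈ 6.17 mm/h

Only the 3 blocks with intensity above φ contribute runoff: 8.9, 23.8, 10.6 mm/h.
Σ(I−φ)·Δt = d  ⇒  (8.9+23.8+10.6 − 3φ)·2 = 49.6
φ = (43.30 − 49.6/2) / 3 = 6.17 mm/h.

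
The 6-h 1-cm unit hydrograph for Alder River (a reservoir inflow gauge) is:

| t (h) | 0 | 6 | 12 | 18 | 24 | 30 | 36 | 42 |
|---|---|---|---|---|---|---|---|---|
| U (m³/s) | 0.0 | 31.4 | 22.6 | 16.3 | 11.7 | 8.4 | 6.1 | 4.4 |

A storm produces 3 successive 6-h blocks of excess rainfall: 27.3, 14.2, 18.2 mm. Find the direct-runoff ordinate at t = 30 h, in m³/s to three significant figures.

Q ≈ 69.2 m³/s

By discrete convolution, Q_j = Σ (P_i / 10 mm) · U_{j−i}.
At t = 30 h (j=5): Q = (27.3/10)·8.4 + (14.2/10)·11.7 + (18.2/10)·16.3 = 69.2 m³/s.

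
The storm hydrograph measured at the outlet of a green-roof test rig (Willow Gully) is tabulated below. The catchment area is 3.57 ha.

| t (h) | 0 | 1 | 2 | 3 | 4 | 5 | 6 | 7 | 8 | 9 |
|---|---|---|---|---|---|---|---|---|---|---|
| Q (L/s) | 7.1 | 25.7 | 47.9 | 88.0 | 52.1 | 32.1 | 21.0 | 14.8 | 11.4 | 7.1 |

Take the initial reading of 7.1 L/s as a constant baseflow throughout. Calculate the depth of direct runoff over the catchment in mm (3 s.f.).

Direct runoff: 0.0, 18.6, 40.8, 80.9, 45.0, 25.0, 13.9, 7.7, 4.3, 0.0 L/s; ΣQ_DR = 236.2 L/s.
V = ΣQ_DR · Δt = 236.2 × 3600 s = 8.503 × 10^5 L.
Over A = 3.57 ha, depth = V / A = 23.8 mm.

d ≈ 23.8 mm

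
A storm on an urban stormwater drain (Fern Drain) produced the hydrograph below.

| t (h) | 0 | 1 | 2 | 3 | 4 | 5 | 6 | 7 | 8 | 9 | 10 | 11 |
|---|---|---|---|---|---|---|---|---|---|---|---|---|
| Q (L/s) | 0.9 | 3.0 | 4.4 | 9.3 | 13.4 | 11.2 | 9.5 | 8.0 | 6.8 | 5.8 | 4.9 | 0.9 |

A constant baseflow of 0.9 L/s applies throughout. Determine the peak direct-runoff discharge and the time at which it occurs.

Q_p = 12.5 L/s at t = 4 h

Subtracting baseflow gives direct-runoff ordinates: 0.0, 2.1, 3.5, 8.4, 12.5, 10.3, 8.6, 7.1, 5.9, 4.9, 4.0, 0.0 L/s.
The maximum is 12.5 L/s, occurring at the reading for t = 4 h.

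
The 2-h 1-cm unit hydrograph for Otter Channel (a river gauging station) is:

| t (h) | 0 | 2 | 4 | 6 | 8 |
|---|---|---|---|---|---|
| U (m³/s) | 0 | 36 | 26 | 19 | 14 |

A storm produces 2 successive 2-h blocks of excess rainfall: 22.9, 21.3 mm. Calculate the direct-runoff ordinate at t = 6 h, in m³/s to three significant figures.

Q ≈ 98.9 m³/s

By discrete convolution, Q_j = Σ (P_i / 10 mm) · U_{j−i}.
At t = 6 h (j=3): Q = (22.9/10)·19 + (21.3/10)·26 = 98.9 m³/s.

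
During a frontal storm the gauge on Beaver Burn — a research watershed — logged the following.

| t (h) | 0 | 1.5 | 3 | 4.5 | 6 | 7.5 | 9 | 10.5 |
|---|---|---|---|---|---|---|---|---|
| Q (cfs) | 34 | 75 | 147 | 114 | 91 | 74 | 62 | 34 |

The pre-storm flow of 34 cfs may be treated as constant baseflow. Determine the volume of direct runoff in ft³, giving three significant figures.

V ≈ 1.94 × 10^6 ft³

Direct-runoff ordinates (Q − Q_b): 0.0, 41.0, 113.0, 80.0, 57.0, 40.0, 28.0, 0.0 cfs.
ΣQ_DR = 359.0 cfs.
With Δt = 1.5 h = 5400 s, V = ΣQ_DR · Δt = 359.0 × 5400 = 1.94 × 10^6 ft³.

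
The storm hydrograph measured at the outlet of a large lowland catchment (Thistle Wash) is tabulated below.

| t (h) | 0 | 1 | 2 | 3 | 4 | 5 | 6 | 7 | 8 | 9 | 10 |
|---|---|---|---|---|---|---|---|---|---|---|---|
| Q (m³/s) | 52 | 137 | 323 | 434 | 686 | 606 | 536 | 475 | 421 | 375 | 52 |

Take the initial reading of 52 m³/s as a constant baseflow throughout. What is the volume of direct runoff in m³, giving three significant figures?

V ≈ 1.27 × 10^7 m³

Direct-runoff ordinates (Q − Q_b): 0.0, 85.0, 271.0, 382.0, 634.0, 554.0, 484.0, 423.0, 369.0, 323.0, 0.0 m³/s.
ΣQ_DR = 3525 m³/s.
With Δt = 1 h = 3600 s, V = ΣQ_DR · Δt = 3525 × 3600 = 1.27 × 10^7 m³.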